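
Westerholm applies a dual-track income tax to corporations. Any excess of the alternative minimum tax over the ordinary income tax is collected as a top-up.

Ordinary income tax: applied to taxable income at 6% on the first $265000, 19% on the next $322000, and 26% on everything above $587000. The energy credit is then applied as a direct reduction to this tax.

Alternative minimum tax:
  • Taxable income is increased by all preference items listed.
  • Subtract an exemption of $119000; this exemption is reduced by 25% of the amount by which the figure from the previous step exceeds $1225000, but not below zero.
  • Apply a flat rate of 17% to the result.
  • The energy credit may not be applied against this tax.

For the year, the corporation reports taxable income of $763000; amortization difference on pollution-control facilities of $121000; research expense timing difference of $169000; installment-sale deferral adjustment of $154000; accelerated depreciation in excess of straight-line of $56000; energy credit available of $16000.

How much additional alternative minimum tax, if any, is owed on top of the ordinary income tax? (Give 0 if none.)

$89255

Ordinary income tax:
  $265000 × 6% = $15900
  $322000 × 19% = $61180
  $176000 × 26% = $45760
  → $122840
  Less energy credit $16000 → $106840

Alternative minimum tax:
  Adjusted income: $763000 + $121000 + $169000 + $154000 + $56000 = $1263000
  Exemption: $119000 − 25% × ($1263000 − $1225000) = $119000 − $9500 = $109500
  Base: $1263000 − $109500 = $1153500
  $1153500 × 17% = $196095

Excess of alternative minimum tax over ordinary income tax: $196095 − $106840 = $89255.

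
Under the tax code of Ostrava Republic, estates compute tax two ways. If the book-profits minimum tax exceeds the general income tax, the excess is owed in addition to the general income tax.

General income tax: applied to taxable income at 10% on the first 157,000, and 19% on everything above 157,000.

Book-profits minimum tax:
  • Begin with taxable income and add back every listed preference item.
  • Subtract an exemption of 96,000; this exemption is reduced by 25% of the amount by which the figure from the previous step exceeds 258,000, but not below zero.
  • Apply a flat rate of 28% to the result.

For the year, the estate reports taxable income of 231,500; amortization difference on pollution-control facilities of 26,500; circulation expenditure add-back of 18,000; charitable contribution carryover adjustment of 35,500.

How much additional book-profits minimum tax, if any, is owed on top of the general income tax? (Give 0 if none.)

Book-profits minimum tax:
  Adjusted income: 231,500 + 26,500 + 18,000 + 35,500 = 311,500
  Exemption: 96,000 − 25% × (311,500 − 258,000) = 96,000 − 13,375 = 82,625
  Base: 311,500 − 82,625 = 228,875
  228,875 × 28% = 64,085

General income tax:
  157,000 × 10% = 15,700
  74,500 × 19% = 14,155
  → 29,855

Excess of book-profits minimum tax over general income tax: 64,085 − 29,855 = 34,230.

34,230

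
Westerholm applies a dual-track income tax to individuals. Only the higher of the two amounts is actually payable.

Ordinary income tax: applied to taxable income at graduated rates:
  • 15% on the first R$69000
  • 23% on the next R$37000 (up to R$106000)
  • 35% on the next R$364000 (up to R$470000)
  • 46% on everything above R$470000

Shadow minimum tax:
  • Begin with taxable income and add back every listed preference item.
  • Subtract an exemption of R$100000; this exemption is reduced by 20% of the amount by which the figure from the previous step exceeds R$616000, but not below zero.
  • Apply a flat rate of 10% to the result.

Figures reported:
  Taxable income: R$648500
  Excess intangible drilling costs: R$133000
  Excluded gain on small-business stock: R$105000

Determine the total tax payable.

Shadow minimum tax:
  Adjusted income: R$648500 + R$133000 + R$105000 = R$886500
  Exemption: R$100000 − 20% × (R$886500 − R$616000) = R$100000 − R$54100 = R$45900
  Base: R$886500 − R$45900 = R$840600
  R$840600 × 10% = R$84060

Ordinary income tax:
  R$69000 × 15% = R$10350
  R$37000 × 23% = R$8510
  R$364000 × 35% = R$127400
  R$178500 × 46% = R$82110
  → R$228370

R$228370 > R$84060, so the ordinary income tax governs.

R$228370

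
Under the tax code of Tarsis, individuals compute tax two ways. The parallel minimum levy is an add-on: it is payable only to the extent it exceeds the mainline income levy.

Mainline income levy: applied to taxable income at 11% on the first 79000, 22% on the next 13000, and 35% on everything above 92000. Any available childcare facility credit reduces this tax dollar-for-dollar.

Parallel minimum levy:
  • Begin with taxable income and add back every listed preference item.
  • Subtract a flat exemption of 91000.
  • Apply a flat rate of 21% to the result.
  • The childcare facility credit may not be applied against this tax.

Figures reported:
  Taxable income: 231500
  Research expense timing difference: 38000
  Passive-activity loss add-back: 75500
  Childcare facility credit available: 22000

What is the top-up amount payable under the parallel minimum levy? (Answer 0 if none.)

Parallel minimum levy:
  Adjusted income: 231500 + 38000 + 75500 = 345000
  Less exemption 91000 → base 254000
  254000 × 21% = 53340

Mainline income levy:
  79000 × 11% = 8690
  13000 × 22% = 2860
  139500 × 35% = 48825
  → 60375
  Less childcare facility credit 22000 → 38375

Excess of parallel minimum levy over mainline income levy: 53340 − 38375 = 14965.

14965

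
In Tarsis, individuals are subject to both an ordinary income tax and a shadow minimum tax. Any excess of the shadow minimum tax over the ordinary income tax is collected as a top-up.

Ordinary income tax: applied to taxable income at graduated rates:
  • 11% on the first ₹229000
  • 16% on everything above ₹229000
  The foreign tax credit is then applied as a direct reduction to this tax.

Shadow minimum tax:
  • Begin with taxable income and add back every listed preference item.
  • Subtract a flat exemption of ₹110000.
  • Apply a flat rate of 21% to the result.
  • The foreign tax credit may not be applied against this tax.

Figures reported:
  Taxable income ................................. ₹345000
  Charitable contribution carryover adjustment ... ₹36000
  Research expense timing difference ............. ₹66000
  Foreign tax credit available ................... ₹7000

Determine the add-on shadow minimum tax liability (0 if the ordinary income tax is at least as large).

₹34020

Ordinary income tax:
  ₹229000 × 11% = ₹25190
  ₹116000 × 16% = ₹18560
  → ₹43750
  Less foreign tax credit ₹7000 → ₹36750

Shadow minimum tax:
  Adjusted income: ₹345000 + ₹36000 + ₹66000 = ₹447000
  Less exemption ₹110000 → base ₹337000
  ₹337000 × 21% = ₹70770

Excess of shadow minimum tax over ordinary income tax: ₹70770 − ₹36750 = ₹34020.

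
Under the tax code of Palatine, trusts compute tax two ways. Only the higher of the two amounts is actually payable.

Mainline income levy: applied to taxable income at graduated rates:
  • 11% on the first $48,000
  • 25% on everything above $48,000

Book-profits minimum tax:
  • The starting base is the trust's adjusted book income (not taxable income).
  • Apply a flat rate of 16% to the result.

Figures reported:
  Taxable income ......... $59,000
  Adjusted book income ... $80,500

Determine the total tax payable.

$12,880

Book-profits minimum tax:
  Base (adjusted book income): $80,500
  $80,500 × 16% = $12,880

Mainline income levy:
  $48,000 × 11% = $5,280
  $11,000 × 25% = $2,750
  → $8,030

$12,880 > $8,030, so the book-profits minimum tax is the binding amount.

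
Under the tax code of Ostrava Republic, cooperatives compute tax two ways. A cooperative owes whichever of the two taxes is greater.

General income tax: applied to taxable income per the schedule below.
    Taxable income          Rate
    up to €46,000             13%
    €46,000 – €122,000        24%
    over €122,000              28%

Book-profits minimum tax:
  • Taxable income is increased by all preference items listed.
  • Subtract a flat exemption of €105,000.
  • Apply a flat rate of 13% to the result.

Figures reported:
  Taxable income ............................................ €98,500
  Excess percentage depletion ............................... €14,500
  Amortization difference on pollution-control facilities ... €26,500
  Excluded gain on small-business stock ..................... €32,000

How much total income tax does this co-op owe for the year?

General income tax:
  €46,000 × 13% = €5,980
  €52,500 × 24% = €12,600
  → €18,580

Book-profits minimum tax:
  Adjusted income: €98,500 + €14,500 + €26,500 + €32,000 = €171,500
  Less exemption €105,000 → base €66,500
  €66,500 × 13% = €8,645

€18,580 > €8,645, so the general income tax governs.

€18,580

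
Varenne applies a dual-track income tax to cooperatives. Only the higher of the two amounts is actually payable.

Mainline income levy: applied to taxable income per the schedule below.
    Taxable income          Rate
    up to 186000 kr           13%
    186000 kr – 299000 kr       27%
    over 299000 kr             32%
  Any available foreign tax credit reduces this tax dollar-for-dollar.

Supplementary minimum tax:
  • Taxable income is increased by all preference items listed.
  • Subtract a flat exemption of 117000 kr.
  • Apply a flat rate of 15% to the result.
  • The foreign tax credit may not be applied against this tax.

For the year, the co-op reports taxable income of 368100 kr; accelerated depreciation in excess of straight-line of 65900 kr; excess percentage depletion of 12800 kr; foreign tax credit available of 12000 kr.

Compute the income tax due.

Supplementary minimum tax:
  Adjusted income: 368100 kr + 65900 kr + 12800 kr = 446800 kr
  Less exemption 117000 kr → base 329800 kr
  329800 kr × 15% = 49470 kr

Mainline income levy:
  186000 kr × 13% = 24180 kr
  113000 kr × 27% = 30510 kr
  69100 kr × 32% = 22112 kr
  → 76802 kr
  Less foreign tax credit 12000 kr → 64802 kr

64802 kr > 49470 kr, so the mainline income levy governs.

64802 kr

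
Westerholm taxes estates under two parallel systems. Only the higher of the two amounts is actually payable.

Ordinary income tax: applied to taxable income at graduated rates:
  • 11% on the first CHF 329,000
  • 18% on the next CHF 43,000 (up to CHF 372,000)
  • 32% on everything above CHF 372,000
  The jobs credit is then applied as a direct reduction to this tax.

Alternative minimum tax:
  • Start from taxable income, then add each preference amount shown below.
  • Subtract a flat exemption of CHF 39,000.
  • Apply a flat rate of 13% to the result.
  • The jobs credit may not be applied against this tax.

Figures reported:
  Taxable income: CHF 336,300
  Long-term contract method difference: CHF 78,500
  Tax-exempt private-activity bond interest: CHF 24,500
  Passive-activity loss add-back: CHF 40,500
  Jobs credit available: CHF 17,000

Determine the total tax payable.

Alternative minimum tax:
  Adjusted income: CHF 336,300 + CHF 78,500 + CHF 24,500 + CHF 40,500 = CHF 479,800
  Less exemption CHF 39,000 → base CHF 440,800
  CHF 440,800 × 13% = CHF 57,304

Ordinary income tax:
  CHF 329,000 × 11% = CHF 36,190
  CHF 7,300 × 18% = CHF 1,314
  → CHF 37,504
  Less jobs credit CHF 17,000 → CHF 20,504

CHF 57,304 > CHF 20,504, so the alternative minimum tax is the binding amount.

CHF 57,304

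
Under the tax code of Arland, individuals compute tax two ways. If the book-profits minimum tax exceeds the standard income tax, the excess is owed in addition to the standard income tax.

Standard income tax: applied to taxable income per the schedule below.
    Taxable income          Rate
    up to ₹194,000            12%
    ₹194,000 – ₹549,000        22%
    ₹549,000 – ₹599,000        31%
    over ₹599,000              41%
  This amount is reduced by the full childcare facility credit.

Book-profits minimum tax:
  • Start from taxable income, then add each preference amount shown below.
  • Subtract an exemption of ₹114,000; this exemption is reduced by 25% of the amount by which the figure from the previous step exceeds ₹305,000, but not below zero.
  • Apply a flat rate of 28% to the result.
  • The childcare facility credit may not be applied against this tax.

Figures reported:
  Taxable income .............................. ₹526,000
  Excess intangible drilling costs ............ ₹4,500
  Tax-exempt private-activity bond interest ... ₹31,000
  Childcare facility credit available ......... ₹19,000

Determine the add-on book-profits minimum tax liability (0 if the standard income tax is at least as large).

₹65,935

Book-profits minimum tax:
  Adjusted income: ₹526,000 + ₹4,500 + ₹31,000 = ₹561,500
  Exemption: ₹114,000 − 25% × (₹561,500 − ₹305,000) = ₹114,000 − ₹64,125 = ₹49,875
  Base: ₹561,500 − ₹49,875 = ₹511,625
  ₹511,625 × 28% = ₹143,255

Standard income tax:
  ₹194,000 × 12% = ₹23,280
  ₹332,000 × 22% = ₹73,040
  → ₹96,320
  Less childcare facility credit ₹19,000 → ₹77,320

Excess of book-profits minimum tax over standard income tax: ₹143,255 − ₹77,320 = ₹65,935.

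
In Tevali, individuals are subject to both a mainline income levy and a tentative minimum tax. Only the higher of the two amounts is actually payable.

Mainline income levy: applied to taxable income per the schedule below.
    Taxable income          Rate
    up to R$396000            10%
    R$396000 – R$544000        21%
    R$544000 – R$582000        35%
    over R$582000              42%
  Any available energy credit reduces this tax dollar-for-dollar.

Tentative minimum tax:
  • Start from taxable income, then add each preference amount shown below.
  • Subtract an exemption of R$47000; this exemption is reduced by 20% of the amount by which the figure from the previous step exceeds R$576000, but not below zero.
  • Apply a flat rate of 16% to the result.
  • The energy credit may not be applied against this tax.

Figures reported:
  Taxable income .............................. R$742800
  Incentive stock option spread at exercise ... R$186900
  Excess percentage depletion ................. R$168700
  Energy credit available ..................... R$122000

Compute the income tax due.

Mainline income levy:
  R$396000 × 10% = R$39600
  R$148000 × 21% = R$31080
  R$38000 × 35% = R$13300
  R$160800 × 42% = R$67536
  → R$151516
  Less energy credit R$122000 → R$29516

Tentative minimum tax:
  Adjusted income: R$742800 + R$186900 + R$168700 = R$1098400
  Exemption: 20% × (R$1098400 − R$576000) = R$104480 ≥ R$47000, so the exemption is fully phased out
  Base: R$1098400 − R$0 = R$1098400
  R$1098400 × 16% = R$175744

R$175744 > R$29516, so the tentative minimum tax is the binding amount.

R$175744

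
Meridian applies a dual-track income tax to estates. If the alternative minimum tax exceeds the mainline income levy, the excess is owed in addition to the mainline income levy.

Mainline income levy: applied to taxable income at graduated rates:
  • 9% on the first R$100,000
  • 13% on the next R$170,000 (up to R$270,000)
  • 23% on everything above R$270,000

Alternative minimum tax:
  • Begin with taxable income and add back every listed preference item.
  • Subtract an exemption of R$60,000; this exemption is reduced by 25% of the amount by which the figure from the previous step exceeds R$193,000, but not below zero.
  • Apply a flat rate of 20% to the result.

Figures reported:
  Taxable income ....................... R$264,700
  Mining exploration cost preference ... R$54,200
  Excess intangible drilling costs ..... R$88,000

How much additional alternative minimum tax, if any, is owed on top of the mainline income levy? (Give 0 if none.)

R$49,664

Mainline income levy:
  R$100,000 × 9% = R$9,000
  R$164,700 × 13% = R$21,411
  → R$30,411

Alternative minimum tax:
  Adjusted income: R$264,700 + R$54,200 + R$88,000 = R$406,900
  Exemption: R$60,000 − 25% × (R$406,900 − R$193,000) = R$60,000 − R$53,475 = R$6,525
  Base: R$406,900 − R$6,525 = R$400,375
  R$400,375 × 20% = R$80,075

Excess of alternative minimum tax over mainline income levy: R$80,075 − R$30,411 = R$49,664.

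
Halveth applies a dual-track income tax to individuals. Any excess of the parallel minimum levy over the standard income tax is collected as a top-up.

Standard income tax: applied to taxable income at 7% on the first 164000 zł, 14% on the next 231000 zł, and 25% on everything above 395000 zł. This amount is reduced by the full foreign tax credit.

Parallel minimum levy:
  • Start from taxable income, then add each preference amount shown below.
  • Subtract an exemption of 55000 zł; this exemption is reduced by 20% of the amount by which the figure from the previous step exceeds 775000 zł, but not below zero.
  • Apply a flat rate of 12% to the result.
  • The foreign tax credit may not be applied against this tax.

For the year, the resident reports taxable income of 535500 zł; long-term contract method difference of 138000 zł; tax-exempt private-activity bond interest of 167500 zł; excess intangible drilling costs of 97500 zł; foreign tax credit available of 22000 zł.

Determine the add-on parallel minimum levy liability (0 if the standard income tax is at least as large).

52999 zł

Standard income tax:
  164000 zł × 7% = 11480 zł
  231000 zł × 14% = 32340 zł
  140500 zł × 25% = 35125 zł
  → 78945 zł
  Less foreign tax credit 22000 zł → 56945 zł

Parallel minimum levy:
  Adjusted income: 535500 zł + 138000 zł + 167500 zł + 97500 zł = 938500 zł
  Exemption: 55000 zł − 20% × (938500 zł − 775000 zł) = 55000 zł − 32700 zł = 22300 zł
  Base: 938500 zł − 22300 zł = 916200 zł
  916200 zł × 12% = 109944 zł

Excess of parallel minimum levy over standard income tax: 109944 zł − 56945 zł = 52999 zł.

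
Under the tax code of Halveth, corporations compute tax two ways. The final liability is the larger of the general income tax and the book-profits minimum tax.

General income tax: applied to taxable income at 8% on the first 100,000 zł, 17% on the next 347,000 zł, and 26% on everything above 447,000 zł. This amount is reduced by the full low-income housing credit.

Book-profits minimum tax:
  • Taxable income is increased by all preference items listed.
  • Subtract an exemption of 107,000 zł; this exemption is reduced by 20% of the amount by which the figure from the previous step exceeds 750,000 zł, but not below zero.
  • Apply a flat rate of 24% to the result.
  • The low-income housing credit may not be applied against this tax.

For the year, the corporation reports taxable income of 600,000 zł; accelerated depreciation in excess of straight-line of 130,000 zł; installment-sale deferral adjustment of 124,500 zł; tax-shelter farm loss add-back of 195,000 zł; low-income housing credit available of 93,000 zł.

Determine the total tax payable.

Book-profits minimum tax:
  Adjusted income: 600,000 zł + 130,000 zł + 124,500 zł + 195,000 zł = 1,049,500 zł
  Exemption: 107,000 zł − 20% × (1,049,500 zł − 750,000 zł) = 107,000 zł − 59,900 zł = 47,100 zł
  Base: 1,049,500 zł − 47,100 zł = 1,002,400 zł
  1,002,400 zł × 24% = 240,576 zł

General income tax:
  100,000 zł × 8% = 8,000 zł
  347,000 zł × 17% = 58,990 zł
  153,000 zł × 26% = 39,780 zł
  → 106,770 zł
  Less low-income housing credit 93,000 zł → 13,770 zł

240,576 zł > 13,770 zł, so the book-profits minimum tax is the binding amount.

240,576 zł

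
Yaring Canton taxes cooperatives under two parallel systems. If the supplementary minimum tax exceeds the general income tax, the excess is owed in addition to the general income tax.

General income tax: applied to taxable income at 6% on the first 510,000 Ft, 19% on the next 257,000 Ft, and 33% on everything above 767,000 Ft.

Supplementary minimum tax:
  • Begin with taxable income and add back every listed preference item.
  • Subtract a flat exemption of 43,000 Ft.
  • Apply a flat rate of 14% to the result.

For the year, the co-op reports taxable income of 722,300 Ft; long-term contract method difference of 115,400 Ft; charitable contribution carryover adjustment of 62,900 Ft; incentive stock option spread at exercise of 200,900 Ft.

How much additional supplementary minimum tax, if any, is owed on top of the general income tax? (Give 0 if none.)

General income tax:
  510,000 Ft × 6% = 30,600 Ft
  212,300 Ft × 19% = 40,337 Ft
  → 70,937 Ft

Supplementary minimum tax:
  Adjusted income: 722,300 Ft + 115,400 Ft + 62,900 Ft + 200,900 Ft = 1,101,500 Ft
  Less exemption 43,000 Ft → base 1,058,500 Ft
  1,058,500 Ft × 14% = 148,190 Ft

Excess of supplementary minimum tax over general income tax: 148,190 Ft − 70,937 Ft = 77,253 Ft.

77,253 Ft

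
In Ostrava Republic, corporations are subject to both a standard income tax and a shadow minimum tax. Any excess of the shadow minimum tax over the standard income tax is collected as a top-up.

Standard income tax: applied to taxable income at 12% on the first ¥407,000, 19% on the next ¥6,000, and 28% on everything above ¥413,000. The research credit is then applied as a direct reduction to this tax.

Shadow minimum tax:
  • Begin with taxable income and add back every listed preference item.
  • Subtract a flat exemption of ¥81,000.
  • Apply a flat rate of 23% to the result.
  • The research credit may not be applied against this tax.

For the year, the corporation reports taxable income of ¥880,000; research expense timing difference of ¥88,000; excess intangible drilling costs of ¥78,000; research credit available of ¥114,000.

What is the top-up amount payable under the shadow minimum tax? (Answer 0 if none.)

Shadow minimum tax:
  Adjusted income: ¥880,000 + ¥88,000 + ¥78,000 = ¥1,046,000
  Less exemption ¥81,000 → base ¥965,000
  ¥965,000 × 23% = ¥221,950

Standard income tax:
  ¥407,000 × 12% = ¥48,840
  ¥6,000 × 19% = ¥1,140
  ¥467,000 × 28% = ¥130,760
  → ¥180,740
  Less research credit ¥114,000 → ¥66,740

Excess of shadow minimum tax over standard income tax: ¥221,950 − ¥66,740 = ¥155,210.

¥155,210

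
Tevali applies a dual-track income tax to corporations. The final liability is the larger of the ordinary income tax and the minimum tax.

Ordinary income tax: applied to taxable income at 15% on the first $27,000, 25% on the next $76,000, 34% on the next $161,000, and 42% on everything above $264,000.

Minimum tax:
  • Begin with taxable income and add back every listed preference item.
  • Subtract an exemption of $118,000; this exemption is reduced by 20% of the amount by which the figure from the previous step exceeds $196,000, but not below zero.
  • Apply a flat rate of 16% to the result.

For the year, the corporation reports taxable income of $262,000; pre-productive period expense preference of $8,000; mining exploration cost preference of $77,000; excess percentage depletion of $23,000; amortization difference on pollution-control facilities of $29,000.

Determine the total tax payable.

$77,110

Minimum tax:
  Adjusted income: $262,000 + $8,000 + $77,000 + $23,000 + $29,000 = $399,000
  Exemption: $118,000 − 20% × ($399,000 − $196,000) = $118,000 − $40,600 = $77,400
  Base: $399,000 − $77,400 = $321,600
  $321,600 × 16% = $51,456

Ordinary income tax:
  $27,000 × 15% = $4,050
  $76,000 × 25% = $19,000
  $159,000 × 34% = $54,060
  → $77,110

$77,110 > $51,456, so the ordinary income tax governs.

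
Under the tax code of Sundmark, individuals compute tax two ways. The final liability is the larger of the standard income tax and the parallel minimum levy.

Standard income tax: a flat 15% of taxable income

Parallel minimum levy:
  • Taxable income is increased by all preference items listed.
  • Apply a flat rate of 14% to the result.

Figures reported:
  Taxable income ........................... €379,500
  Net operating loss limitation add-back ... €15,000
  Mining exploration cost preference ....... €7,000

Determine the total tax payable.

Standard income tax:
  €379,500 × 15% = €56,925

Parallel minimum levy:
  Adjusted income: €379,500 + €15,000 + €7,000 = €401,500
  €401,500 × 14% = €56,210

€56,925 > €56,210, so the standard income tax governs.

€56,925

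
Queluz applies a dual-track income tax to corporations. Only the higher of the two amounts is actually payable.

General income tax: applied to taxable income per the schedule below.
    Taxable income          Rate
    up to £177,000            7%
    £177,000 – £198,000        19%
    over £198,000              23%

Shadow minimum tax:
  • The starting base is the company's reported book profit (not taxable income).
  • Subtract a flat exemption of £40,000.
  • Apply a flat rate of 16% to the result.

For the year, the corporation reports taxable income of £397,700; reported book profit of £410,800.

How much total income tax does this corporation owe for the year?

Shadow minimum tax:
  Base (reported book profit): £410,800
  Less exemption £40,000 → base £370,800
  £370,800 × 16% = £59,328

General income tax:
  £177,000 × 7% = £12,390
  £21,000 × 19% = £3,990
  £199,700 × 23% = £45,931
  → £62,311

£62,311 > £59,328, so the general income tax governs.

£62,311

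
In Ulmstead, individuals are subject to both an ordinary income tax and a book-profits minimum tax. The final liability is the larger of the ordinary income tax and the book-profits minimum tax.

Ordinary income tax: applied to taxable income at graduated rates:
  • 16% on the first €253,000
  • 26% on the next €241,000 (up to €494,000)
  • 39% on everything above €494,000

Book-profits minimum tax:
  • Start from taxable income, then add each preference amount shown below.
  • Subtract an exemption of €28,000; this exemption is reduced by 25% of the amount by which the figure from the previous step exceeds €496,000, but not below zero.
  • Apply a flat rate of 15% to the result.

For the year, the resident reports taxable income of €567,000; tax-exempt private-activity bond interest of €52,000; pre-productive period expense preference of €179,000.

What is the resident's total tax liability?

Ordinary income tax:
  €253,000 × 16% = €40,480
  €241,000 × 26% = €62,660
  €73,000 × 39% = €28,470
  → €131,610

Book-profits minimum tax:
  Adjusted income: €567,000 + €52,000 + €179,000 = €798,000
  Exemption: 25% × (€798,000 − €496,000) = €75,500 ≥ €28,000, so the exemption is fully phased out
  Base: €798,000 − €0 = €798,000
  €798,000 × 15% = €119,700

€131,610 > €119,700, so the ordinary income tax governs.

€131,610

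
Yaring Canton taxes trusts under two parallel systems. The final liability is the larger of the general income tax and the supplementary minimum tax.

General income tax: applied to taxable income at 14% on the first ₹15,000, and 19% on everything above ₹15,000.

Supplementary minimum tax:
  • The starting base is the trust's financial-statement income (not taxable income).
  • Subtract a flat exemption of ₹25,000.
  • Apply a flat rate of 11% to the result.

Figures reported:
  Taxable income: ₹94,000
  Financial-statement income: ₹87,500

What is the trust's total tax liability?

General income tax:
  ₹15,000 × 14% = ₹2,100
  ₹79,000 × 19% = ₹15,010
  → ₹17,110

Supplementary minimum tax:
  Base (financial-statement income): ₹87,500
  Less exemption ₹25,000 → base ₹62,500
  ₹62,500 × 11% = ₹6,875

₹17,110 > ₹6,875, so the general income tax governs.

₹17,110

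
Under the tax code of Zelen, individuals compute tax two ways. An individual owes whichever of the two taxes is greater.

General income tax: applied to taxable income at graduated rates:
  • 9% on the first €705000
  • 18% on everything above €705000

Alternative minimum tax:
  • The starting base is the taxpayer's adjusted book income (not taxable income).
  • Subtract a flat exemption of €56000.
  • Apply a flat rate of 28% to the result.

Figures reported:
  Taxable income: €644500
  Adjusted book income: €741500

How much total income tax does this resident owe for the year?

€191940

Alternative minimum tax:
  Base (adjusted book income): €741500
  Less exemption €56000 → base €685500
  €685500 × 28% = €191940

General income tax:
  €644500 × 9% = €58005

€191940 > €58005, so the alternative minimum tax is the binding amount.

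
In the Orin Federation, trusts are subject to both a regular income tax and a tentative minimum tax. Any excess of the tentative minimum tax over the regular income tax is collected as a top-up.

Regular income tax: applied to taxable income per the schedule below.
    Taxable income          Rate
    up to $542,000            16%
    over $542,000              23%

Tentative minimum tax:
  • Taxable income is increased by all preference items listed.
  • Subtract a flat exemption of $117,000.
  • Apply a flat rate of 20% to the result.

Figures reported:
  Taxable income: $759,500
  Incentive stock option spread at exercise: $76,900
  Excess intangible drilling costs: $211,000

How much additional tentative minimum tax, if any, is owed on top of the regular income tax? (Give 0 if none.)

$49,335

Tentative minimum tax:
  Adjusted income: $759,500 + $76,900 + $211,000 = $1,047,400
  Less exemption $117,000 → base $930,400
  $930,400 × 20% = $186,080

Regular income tax:
  $542,000 × 16% = $86,720
  $217,500 × 23% = $50,025
  → $136,745

Excess of tentative minimum tax over regular income tax: $186,080 − $136,745 = $49,335.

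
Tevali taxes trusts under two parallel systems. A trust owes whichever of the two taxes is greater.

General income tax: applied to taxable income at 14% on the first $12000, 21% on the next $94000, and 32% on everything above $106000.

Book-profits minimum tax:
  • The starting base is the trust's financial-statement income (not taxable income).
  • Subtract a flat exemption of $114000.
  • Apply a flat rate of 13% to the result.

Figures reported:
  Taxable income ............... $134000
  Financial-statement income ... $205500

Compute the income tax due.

$30380

General income tax:
  $12000 × 14% = $1680
  $94000 × 21% = $19740
  $28000 × 32% = $8960
  → $30380

Book-profits minimum tax:
  Base (financial-statement income): $205500
  Less exemption $114000 → base $91500
  $91500 × 13% = $11895

$30380 > $11895, so the general income tax governs.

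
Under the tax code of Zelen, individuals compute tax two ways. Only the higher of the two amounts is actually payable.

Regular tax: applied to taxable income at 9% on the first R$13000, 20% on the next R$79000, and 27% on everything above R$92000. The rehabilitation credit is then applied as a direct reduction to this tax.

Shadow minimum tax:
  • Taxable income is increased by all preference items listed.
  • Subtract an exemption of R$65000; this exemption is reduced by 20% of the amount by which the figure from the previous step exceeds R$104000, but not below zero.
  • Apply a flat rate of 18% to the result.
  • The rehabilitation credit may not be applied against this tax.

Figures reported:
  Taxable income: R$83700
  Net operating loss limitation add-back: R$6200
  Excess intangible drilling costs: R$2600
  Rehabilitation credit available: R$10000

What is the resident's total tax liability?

Regular tax:
  R$13000 × 9% = R$1170
  R$70700 × 20% = R$14140
  → R$15310
  Less rehabilitation credit R$10000 → R$5310

Shadow minimum tax:
  Adjusted income: R$83700 + R$6200 + R$2600 = R$92500
  Exemption: R$92500 ≤ R$104000, so full R$65000 applies
  Base: R$92500 − R$65000 = R$27500
  R$27500 × 18% = R$4950

R$5310 > R$4950, so the regular tax governs.

R$5310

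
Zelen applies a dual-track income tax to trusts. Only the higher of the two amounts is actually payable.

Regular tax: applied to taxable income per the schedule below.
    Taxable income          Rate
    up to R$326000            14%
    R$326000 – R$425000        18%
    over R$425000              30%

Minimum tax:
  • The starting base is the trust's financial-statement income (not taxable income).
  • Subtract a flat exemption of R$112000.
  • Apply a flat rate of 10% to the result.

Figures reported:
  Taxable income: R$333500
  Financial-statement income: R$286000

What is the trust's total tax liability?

Minimum tax:
  Base (financial-statement income): R$286000
  Less exemption R$112000 → base R$174000
  R$174000 × 10% = R$17400

Regular tax:
  R$326000 × 14% = R$45640
  R$7500 × 18% = R$1350
  → R$46990

R$46990 > R$17400, so the regular tax governs.

R$46990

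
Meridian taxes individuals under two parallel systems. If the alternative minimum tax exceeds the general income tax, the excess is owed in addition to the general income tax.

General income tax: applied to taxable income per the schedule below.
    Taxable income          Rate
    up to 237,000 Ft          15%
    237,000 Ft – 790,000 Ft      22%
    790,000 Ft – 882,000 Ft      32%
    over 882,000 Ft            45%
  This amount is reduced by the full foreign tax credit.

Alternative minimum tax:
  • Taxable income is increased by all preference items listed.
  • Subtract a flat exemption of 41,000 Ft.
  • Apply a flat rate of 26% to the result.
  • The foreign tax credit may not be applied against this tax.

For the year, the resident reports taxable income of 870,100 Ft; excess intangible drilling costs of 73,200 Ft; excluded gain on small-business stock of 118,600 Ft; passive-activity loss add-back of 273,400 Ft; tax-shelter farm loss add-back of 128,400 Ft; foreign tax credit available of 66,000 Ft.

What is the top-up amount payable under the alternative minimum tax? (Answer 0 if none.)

Alternative minimum tax:
  Adjusted income: 870,100 Ft + 73,200 Ft + 118,600 Ft + 273,400 Ft + 128,400 Ft = 1,463,700 Ft
  Less exemption 41,000 Ft → base 1,422,700 Ft
  1,422,700 Ft × 26% = 369,902 Ft

General income tax:
  237,000 Ft × 15% = 35,550 Ft
  553,000 Ft × 22% = 121,660 Ft
  80,100 Ft × 32% = 25,632 Ft
  → 182,842 Ft
  Less foreign tax credit 66,000 Ft → 116,842 Ft

Excess of alternative minimum tax over general income tax: 369,902 Ft − 116,842 Ft = 253,060 Ft.

253,060 Ft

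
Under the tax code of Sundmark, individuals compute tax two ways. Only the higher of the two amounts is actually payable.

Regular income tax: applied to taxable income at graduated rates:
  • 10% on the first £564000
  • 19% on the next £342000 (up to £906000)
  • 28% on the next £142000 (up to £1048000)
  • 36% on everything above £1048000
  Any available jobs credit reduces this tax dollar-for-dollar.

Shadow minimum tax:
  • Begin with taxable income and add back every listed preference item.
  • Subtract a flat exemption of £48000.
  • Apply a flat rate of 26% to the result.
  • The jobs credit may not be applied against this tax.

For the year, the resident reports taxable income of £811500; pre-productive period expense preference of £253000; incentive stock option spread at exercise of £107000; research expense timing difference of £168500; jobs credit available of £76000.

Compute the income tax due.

£335920

Regular income tax:
  £564000 × 10% = £56400
  £247500 × 19% = £47025
  → £103425
  Less jobs credit £76000 → £27425

Shadow minimum tax:
  Adjusted income: £811500 + £253000 + £107000 + £168500 = £1340000
  Less exemption £48000 → base £1292000
  £1292000 × 26% = £335920

£335920 > £27425, so the shadow minimum tax is the binding amount.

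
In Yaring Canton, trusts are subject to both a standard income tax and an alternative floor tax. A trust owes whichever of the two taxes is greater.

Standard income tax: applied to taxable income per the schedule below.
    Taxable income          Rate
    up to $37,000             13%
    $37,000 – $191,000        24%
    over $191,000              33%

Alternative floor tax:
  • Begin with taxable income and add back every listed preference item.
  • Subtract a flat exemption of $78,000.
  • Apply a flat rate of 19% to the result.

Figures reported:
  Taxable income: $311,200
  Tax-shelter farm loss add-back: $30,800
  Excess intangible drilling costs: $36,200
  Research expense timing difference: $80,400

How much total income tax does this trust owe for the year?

Standard income tax:
  $37,000 × 13% = $4,810
  $154,000 × 24% = $36,960
  $120,200 × 33% = $39,666
  → $81,436

Alternative floor tax:
  Adjusted income: $311,200 + $30,800 + $36,200 + $80,400 = $458,600
  Less exemption $78,000 → base $380,600
  $380,600 × 19% = $72,314

$81,436 > $72,314, so the standard income tax governs.

$81,436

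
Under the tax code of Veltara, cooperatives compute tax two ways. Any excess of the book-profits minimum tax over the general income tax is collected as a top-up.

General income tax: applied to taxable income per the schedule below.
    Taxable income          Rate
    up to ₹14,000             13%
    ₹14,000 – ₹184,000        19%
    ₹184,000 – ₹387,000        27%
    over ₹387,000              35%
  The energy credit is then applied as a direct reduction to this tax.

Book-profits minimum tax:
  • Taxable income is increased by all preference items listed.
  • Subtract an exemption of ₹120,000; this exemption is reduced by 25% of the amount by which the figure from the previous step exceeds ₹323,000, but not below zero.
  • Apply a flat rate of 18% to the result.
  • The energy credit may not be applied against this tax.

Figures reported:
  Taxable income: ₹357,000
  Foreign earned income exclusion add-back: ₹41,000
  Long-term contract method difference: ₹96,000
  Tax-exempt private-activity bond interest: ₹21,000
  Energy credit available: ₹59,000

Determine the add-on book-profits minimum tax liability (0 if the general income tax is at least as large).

Book-profits minimum tax:
  Adjusted income: ₹357,000 + ₹41,000 + ₹96,000 + ₹21,000 = ₹515,000
  Exemption: ₹120,000 − 25% × (₹515,000 − ₹323,000) = ₹120,000 − ₹48,000 = ₹72,000
  Base: ₹515,000 − ₹72,000 = ₹443,000
  ₹443,000 × 18% = ₹79,740

General income tax:
  ₹14,000 × 13% = ₹1,820
  ₹170,000 × 19% = ₹32,300
  ₹173,000 × 27% = ₹46,710
  → ₹80,830
  Less energy credit ₹59,000 → ₹21,830

Excess of book-profits minimum tax over general income tax: ₹79,740 − ₹21,830 = ₹57,910.

₹57,910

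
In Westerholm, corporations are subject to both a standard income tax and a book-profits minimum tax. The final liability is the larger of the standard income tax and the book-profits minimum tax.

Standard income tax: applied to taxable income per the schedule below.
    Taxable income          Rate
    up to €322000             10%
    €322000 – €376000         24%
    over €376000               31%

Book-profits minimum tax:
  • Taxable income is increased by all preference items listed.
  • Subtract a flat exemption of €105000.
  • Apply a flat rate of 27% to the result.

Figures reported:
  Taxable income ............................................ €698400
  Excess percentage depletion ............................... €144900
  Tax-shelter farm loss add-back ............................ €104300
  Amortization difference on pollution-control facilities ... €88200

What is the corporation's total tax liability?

Standard income tax:
  €322000 × 10% = €32200
  €54000 × 24% = €12960
  €322400 × 31% = €99944
  → €145104

Book-profits minimum tax:
  Adjusted income: €698400 + €144900 + €104300 + €88200 = €1035800
  Less exemption €105000 → base €930800
  €930800 × 27% = €251316

€251316 > €145104, so the book-profits minimum tax is the binding amount.

€251316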